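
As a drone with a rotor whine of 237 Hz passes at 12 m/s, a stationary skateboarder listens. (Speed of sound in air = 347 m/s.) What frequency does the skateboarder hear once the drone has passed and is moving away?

Receding: f₂ = f · v/(v + v_s) = 237 × 347/359 ≈ 229 Hz.

229 Hz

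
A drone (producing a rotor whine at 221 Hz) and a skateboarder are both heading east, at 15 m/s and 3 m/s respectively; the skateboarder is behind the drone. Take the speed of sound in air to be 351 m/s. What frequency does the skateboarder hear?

The skateboarder is behind, so the drone is moving away from it while the skateboarder is moving toward the drone.
General Doppler shift: f' = f · (v + v_o)/(v + v_s).
f' = 221 × (351 + 3)/(351 + 15) = 221 × 354/366 ≈ 214 Hz.

214 Hz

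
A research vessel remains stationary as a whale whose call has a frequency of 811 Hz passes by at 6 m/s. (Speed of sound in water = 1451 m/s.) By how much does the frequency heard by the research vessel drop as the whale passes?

6.71 Hz

Approaching: f₁ = f · v/(v − v_s) = 811 × 1451/1445 ≈ 814.37 Hz.
Receding: f₂ = f · v/(v + v_s) = 811 × 1451/1457 ≈ 807.66 Hz.
Drop: f₁ − f₂ = 2f·v·v_s/(v² − v_s²) = 2 × 811 × 1451 × 6/(1451² − 6²) ≈ 6.71 Hz.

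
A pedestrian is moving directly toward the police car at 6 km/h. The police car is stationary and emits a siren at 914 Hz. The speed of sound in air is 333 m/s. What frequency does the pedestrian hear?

919 Hz

6 km/h = 1.667 m/s.
Only the observer moves, toward the source, so f' = f · (v + v_o)/v.
f' = 914 × (333 + 1.667)/333 = 914 × 334.67/333 ≈ 919 Hz.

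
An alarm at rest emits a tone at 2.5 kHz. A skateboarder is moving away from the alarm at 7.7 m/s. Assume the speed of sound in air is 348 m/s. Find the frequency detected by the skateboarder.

Moving observer, stationary source: f' = f · (v − v_o)/v.
f' = 2.5 × (348 − 7.7)/348 = 2.5 × 340.3/348 ≈ 2.44 kHz.

2.44 kHz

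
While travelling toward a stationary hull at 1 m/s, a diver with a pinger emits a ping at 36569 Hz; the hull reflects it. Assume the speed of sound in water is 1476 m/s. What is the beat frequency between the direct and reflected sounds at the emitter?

The hull receives the sound from a moving source: f₁ = f₀ · v/(v − v_e) = 36569 × 1476/1475 ≈ 36593.8 Hz.
On the return leg the diver with a pinger is a moving observer: f₂ = f₁ · (v + v_e)/v = 36593.8 × 1477/1476 ≈ 36618.6 Hz.
Equivalently f₂ = f₀ · (v + v_e)/(v − v_e).
Beat against the emitted tone: |f₂ − f₀| = 2v_e·f₀/(v − v_e) = 2 × 1 × 36569/1475 ≈ 49.6 Hz.

49.6 Hz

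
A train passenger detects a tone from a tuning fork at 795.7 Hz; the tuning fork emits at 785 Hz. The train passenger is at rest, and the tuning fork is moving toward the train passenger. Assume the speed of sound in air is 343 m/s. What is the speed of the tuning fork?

4.6 m/s

f' = f · v/(v − v_s) ⇒ v_s = v · |1 − f/f'|.
v_s = 343 × |1 − 785/795.7| = 343 × 0.01345 ≈ 4.6 m/s.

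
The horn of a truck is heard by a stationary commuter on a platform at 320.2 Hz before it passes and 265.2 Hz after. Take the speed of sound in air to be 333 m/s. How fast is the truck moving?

31 m/s

f₁/f₂ = (v + v_s)/(v − v_s), so v_s = v · (f₁ − f₂)/(f₁ + f₂).
v_s = 333 × (320.2 − 265.2)/(320.2 + 265.2) = 333 × 55.0/585.4 ≈ 31 m/s.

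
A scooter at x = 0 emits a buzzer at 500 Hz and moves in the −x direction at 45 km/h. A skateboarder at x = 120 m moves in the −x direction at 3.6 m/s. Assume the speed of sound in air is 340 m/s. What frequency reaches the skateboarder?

45 km/h = 12.5 m/s.
The observer lies on the +x side, so the source is heading away from the observer and the observer is heading toward the source.
Both move, so f' = f · (v + v_o)/(v + v_s).
f' = 500 × (340 + 3.6)/(340 + 12.5) = 500 × 343.6/352.5 ≈ 487 Hz.

487 Hz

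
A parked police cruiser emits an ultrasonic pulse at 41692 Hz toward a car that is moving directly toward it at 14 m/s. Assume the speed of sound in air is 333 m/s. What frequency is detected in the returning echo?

45351 Hz

The car first receives the wave as a moving observer: f₁ = f₀ · (v + u)/v = 41692 × (333 + 14)/333 ≈ 43445 Hz.
On reflection it acts as a source moving toward the stationary detector: f₂ = f₁ · v/(v − u) = 43445 × 333/319 ≈ 45351 Hz.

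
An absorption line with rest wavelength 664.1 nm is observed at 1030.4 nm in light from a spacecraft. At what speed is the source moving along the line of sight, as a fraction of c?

0.413

λ'/λ₀ = 1.5516 > 1 (redshift), so the source is receding.
λ'/λ₀ = √((1 + β)/(1 − β)) for a receding source ⇒ β = (r² − 1)/(r² + 1) with r = λ'/λ₀.
β = (2.4074 − 1)/(2.4074 + 1) ≈ 0.413.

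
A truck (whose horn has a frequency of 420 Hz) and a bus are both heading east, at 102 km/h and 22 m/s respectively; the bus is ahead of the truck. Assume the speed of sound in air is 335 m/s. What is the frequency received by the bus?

429 Hz

102 km/h = 28.33 m/s.
The bus is ahead, so the truck is moving toward it while the bus is moving away from the truck.
General Doppler shift: f' = f · (v − v_o)/(v − v_s).
f' = 420 × (335 − 22)/(335 − 28.33) = 420 × 313/306.67 ≈ 429 Hz.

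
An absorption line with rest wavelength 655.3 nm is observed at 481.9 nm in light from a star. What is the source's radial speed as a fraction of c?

0.298

λ'/λ₀ = 0.7354 < 1 (blueshift), so the source is approaching.
λ'/λ₀ = √((1 − β)/(1 + β)) for an approaching source ⇒ β = (1 − r²)/(1 + r²) with r = λ'/λ₀.
β = (1 − 0.5408)/(1 + 0.5408) ≈ 0.298.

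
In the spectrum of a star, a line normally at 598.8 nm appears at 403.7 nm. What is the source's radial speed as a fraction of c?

λ'/λ₀ = 0.6742 < 1 (blueshift), so the source is approaching.
λ'/λ₀ = √((1 − β)/(1 + β)) for an approaching source ⇒ β = (1 − r²)/(1 + r²) with r = λ'/λ₀.
β = (1 − 0.4545)/(1 + 0.4545) ≈ 0.375.

0.375c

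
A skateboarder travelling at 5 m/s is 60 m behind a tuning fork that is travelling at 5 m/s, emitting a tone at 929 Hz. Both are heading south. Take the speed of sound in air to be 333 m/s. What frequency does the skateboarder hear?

The skateboarder is behind, so the tuning fork is moving away from it while the skateboarder is moving toward the tuning fork.
With source receding and observer approaching, f' = f · (v + v_o)/(v + v_s).
f' = 929 × (333 + 5)/(333 + 5) = 929 × 338/338 ≈ 929 Hz.

929 Hz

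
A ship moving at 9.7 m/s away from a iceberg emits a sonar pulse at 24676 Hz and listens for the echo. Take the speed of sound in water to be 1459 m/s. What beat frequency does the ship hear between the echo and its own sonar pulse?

The iceberg receives the sound from a moving source: f₁ = f₀ · v/(v + v_e) = 24676 × 1459/1468.7 ≈ 24513 Hz.
On the return leg the ship is a moving observer: f₂ = f₁ · (v − v_e)/v = 24513 × 1449.3/1459 ≈ 24350 Hz.
Beat against the emitted tone: |f₂ − f₀| = 2v_e·f₀/(v + v_e) = 2 × 9.7 × 24676/1468.7 ≈ 326 Hz.

326 Hz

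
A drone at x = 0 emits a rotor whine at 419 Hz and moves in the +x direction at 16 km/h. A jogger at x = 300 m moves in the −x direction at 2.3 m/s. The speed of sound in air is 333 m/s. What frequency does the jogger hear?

16 km/h = 4.444 m/s.
The observer lies on the +x side, so the source is heading toward the observer and the observer is heading toward the source.
With source approaching and observer approaching, f' = f · (v + v_o)/(v − v_s).
f' = 419 × (333 + 2.3)/(333 − 4.444) = 419 × 335.3/328.56 ≈ 428 Hz.

428 Hz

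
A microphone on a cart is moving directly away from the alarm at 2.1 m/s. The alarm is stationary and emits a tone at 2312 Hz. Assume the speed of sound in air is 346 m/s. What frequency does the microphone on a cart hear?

2298 Hz

Only the observer moves, away from the source, so f' = f · (v − v_o)/v.
f' = 2312 × (346 − 2.1)/346 = 2312 × 343.9/346 ≈ 2298 Hz.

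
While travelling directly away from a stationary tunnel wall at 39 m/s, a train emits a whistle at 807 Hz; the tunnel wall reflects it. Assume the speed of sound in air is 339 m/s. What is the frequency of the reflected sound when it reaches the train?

640 Hz

The tunnel wall receives the sound from a moving source: f₁ = f₀ · v/(v + v_e) = 807 × 339/378 ≈ 724 Hz.
On the return leg the train is a moving observer: f₂ = f₁ · (v − v_e)/v = 724 × 300/339 ≈ 640 Hz.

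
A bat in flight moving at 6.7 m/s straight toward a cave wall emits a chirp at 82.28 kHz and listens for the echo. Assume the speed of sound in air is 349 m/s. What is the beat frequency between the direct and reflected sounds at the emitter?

3221 Hz

The cave wall receives the sound from a moving source: f₁ = f₀ · v/(v − v_e) = 82.28 × 349/342.3 ≈ 83.89 kHz.
On the return leg the bat in flight is a moving observer: f₂ = f₁ · (v + v_e)/v = 83.89 × 355.7/349 ≈ 85.50 kHz.
Beat against the emitted tone (with f₀ = 82280 Hz): |f₂ − f₀| = 2v_e·f₀/(v − v_e) = 2 × 6.7 × 82280/342.3 ≈ 3221 Hz.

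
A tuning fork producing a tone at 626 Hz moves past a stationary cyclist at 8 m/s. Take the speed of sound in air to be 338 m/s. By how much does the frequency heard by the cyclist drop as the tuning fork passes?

29.6 Hz

Approaching: f₁ = f · v/(v − v_s) = 626 × 338/330 ≈ 641.2 Hz.
Receding: f₂ = f · v/(v + v_s) = 626 × 338/346 ≈ 611.5 Hz.
Drop: f₁ − f₂ = 2f·v·v_s/(v² − v_s²) = 2 × 626 × 338 × 8/(338² − 8²) ≈ 29.6 Hz.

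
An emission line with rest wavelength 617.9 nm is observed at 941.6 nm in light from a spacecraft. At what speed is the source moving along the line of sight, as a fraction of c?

λ'/λ₀ = 1.5239 > 1 (redshift), so the source is receding.
λ'/λ₀ = √((1 + β)/(1 − β)) for a receding source ⇒ β = (r² − 1)/(r² + 1) with r = λ'/λ₀.
β = (2.3222 − 1)/(2.3222 + 1) ≈ 0.398.

0.398c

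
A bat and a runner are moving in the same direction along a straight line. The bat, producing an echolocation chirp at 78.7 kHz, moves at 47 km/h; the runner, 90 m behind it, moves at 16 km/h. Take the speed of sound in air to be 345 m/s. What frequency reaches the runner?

76.8 kHz

47 km/h = 13.06 m/s; 16 km/h = 4.444 m/s.
The runner is behind, so the bat is moving away from it while the runner is moving toward the bat.
With source receding and observer approaching, f' = f · (v + v_o)/(v + v_s).
f' = 78.7 × (345 + 4.444)/(345 + 13.06) = 78.7 × 349.44/358.06 ≈ 76.8 kHz.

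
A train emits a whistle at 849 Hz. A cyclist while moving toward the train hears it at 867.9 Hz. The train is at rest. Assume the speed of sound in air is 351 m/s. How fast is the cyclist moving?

f' = f · (v + v_o)/v ⇒ v_o = v · |f'/f − 1|.
v_o = 351 × |867.9/849 − 1| = 351 × 0.02226 ≈ 7.8 m/s.

7.8 m/s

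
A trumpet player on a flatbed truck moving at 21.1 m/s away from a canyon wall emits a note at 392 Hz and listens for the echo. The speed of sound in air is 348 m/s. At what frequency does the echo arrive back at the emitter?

347 Hz

The canyon wall receives the sound from a moving source: f₁ = f₀ · v/(v + v_e) = 392 × 348/369.1 ≈ 370 Hz.
On the return leg the trumpet player on a flatbed truck is a moving observer: f₂ = f₁ · (v − v_e)/v = 370 × 326.9/348 ≈ 347 Hz.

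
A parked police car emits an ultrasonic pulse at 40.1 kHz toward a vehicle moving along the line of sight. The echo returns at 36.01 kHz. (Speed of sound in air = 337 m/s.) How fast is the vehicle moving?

Double Doppler shift off a moving reflector: f₂ = f₀ · (v + u)/(v − u) (u > 0 toward emitter).
Rearranging, u = v · (f₂ − f₀)/(f₂ + f₀) = 337 × -4.09/76.11 ≈ -18.1 m/s.
So the vehicle is moving at 18.1 m/s away from the emitter.

18.1 m/s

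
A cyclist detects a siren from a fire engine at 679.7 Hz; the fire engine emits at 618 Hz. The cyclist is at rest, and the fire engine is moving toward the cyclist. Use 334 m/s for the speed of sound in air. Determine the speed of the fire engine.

f' = f · v/(v − v_s) ⇒ v_s = v · |1 − f/f'|.
v_s = 334 × |1 − 618/679.7| = 334 × 0.09078 ≈ 30 m/s.

30 m/s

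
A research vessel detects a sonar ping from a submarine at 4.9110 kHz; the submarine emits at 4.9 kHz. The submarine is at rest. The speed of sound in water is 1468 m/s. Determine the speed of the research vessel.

3.3 m/s

f' > f, so the research vessel is approaching.
f' = f · (v + v_o)/v ⇒ v_o = v · |f'/f − 1|.
v_o = 1468 × |4.9110/4.9 − 1| = 1468 × 0.002245 ≈ 3.3 m/s.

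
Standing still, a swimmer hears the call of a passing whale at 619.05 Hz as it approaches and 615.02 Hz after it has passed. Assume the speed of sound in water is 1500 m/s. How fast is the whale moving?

4.9 m/s

f₁/f₂ = (v + v_s)/(v − v_s), so v_s = v · (f₁ − f₂)/(f₁ + f₂).
v_s = 1500 × (619.05 − 615.02)/(619.05 + 615.02) = 1500 × 4.03/1234.07 ≈ 4.9 m/s.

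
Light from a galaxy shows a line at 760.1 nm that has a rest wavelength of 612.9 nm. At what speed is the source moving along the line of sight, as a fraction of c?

λ'/λ₀ = 1.2402 > 1 (redshift), so the source is receding.
λ'/λ₀ = √((1 + β)/(1 − β)) for a receding source ⇒ β = (r² − 1)/(r² + 1) with r = λ'/λ₀.
β = (1.5380 − 1)/(1.5380 + 1) ≈ 0.212.

0.212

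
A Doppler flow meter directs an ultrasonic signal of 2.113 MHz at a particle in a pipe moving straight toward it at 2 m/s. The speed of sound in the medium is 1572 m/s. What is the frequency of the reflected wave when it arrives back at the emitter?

At the particle in a pipe (a moving observer), f₁ = f₀ · (v + u)/v = 2.113 × 1574/1572 ≈ 2.116 MHz.
The reflection then acts as a moving source: f₂ = f₁ · v/(v − u) ≈ 2.118 MHz.
Equivalently f₂ = f₀ · (v + u)/(v − u).

2.118 MHz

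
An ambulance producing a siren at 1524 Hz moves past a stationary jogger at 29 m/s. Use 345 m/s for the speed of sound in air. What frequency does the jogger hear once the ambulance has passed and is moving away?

1406 Hz

Receding: f₂ = f · v/(v + v_s) = 1524 × 345/374 ≈ 1406 Hz.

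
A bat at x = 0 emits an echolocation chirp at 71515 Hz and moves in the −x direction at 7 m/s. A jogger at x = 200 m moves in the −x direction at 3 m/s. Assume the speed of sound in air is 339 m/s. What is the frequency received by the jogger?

The observer lies on the +x side, so the source is heading away from the observer and the observer is heading toward the source.
Both move, so f' = f · (v + v_o)/(v + v_s).
f' = 71515 × (339 + 3)/(339 + 7) = 71515 × 342/346 ≈ 70688 Hz.

70688 Hz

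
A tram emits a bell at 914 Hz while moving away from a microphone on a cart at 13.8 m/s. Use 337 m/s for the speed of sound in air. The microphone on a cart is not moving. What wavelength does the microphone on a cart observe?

38.4 cm

With the source moving away from a stationary observer, f' = f · v/(v + v_s).
f' = 914 × 337/(337 + 13.8) ≈ 878 Hz.
λ' = v/f' = 337/878.044 ≈ 38.4 cm.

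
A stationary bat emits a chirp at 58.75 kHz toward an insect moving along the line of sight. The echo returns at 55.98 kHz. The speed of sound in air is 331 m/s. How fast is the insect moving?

8.0 m/s

Double Doppler shift off a moving reflector: f₂ = f₀ · (v + u)/(v − u) (u > 0 toward emitter).
Rearranging, u = v · (f₂ − f₀)/(f₂ + f₀) = 331 × -2.77/114.73 ≈ -8.0 m/s.
So the insect is moving at 8.0 m/s away from the emitter.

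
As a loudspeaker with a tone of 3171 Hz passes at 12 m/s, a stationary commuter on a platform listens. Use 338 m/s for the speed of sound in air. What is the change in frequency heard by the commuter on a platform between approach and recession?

Approaching: f₁ = f · v/(v − v_s) = 3171 × 338/326 ≈ 3288 Hz.
Receding: f₂ = f · v/(v + v_s) = 3171 × 338/350 ≈ 3062 Hz.
Drop: f₁ − f₂ = 2f·v·v_s/(v² − v_s²) = 2 × 3171 × 338 × 12/(338² − 12²) ≈ 225 Hz.

225 Hz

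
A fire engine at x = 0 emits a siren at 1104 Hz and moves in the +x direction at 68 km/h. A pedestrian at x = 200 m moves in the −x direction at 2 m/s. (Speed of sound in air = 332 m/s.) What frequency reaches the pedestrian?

68 km/h = 18.89 m/s.
The observer lies on the +x side, so the source is heading toward the observer and the observer is heading toward the source.
With source approaching and observer approaching, f' = f · (v + v_o)/(v − v_s).
f' = 1104 × (332 + 2)/(332 − 18.89) = 1104 × 334/313.11 ≈ 1178 Hz.

1178 Hz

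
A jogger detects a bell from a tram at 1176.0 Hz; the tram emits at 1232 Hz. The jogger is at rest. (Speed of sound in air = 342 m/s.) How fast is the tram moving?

16.3 m/s

f' < f, so the tram is receding.
f' = f · v/(v + v_s) ⇒ v_s = v · |1 − f/f'|.
v_s = 342 × |1 − 1232/1176.0| = 342 × 0.04762 ≈ 16.3 m/s.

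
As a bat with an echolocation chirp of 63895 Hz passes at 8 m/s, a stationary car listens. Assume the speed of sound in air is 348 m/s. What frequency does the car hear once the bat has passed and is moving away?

Receding: f₂ = f · v/(v + v_s) = 63895 × 348/356 ≈ 62459 Hz.

62459 Hz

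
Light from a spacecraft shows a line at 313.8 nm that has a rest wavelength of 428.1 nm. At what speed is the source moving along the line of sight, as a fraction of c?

0.301c

λ'/λ₀ = 0.7330 < 1 (blueshift), so the source is approaching.
λ'/λ₀ = √((1 − β)/(1 + β)) for an approaching source ⇒ β = (1 − r²)/(1 + r²) with r = λ'/λ₀.
β = (1 − 0.5373)/(1 + 0.5373) ≈ 0.301.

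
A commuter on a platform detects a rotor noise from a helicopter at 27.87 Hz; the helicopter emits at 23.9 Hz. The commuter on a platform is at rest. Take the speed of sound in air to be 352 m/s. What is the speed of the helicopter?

f' > f, so the helicopter is approaching.
f' = f · v/(v − v_s) ⇒ v_s = v · |1 − f/f'|.
v_s = 352 × |1 − 23.9/27.87| = 352 × 0.1424 ≈ 50 m/s.

50 m/s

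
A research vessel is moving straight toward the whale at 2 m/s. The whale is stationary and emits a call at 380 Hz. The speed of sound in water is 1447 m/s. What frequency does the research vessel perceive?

Moving observer, stationary source: f' = f · (v + v_o)/v.
f' = 380 × (1447 + 2)/1447 = 380 × 1449/1447 ≈ 381 Hz.

381 Hz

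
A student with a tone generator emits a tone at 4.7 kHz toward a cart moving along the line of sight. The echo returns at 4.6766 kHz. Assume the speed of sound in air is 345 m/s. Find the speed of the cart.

Double Doppler shift off a moving reflector: f₂ = f₀ · (v + u)/(v − u) (u > 0 toward emitter).
Rearranging, u = v · (f₂ − f₀)/(f₂ + f₀) = 345 × -0.0234/9.3766 ≈ -0.86 m/s.
So the cart is moving at 0.86 m/s away from the emitter.

0.86 m/s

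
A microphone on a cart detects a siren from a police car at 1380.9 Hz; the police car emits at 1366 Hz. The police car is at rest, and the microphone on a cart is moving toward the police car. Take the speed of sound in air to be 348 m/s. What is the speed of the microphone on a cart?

3.8 m/s

f' = f · (v + v_o)/v ⇒ v_o = v · |f'/f − 1|.
v_o = 348 × |1380.9/1366 − 1| = 348 × 0.01091 ≈ 3.8 m/s.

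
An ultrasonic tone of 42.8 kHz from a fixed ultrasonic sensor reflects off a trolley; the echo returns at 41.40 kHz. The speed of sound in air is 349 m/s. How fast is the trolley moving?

5.8 m/s

Double Doppler shift off a moving reflector: f₂ = f₀ · (v + u)/(v − u) (u > 0 toward emitter).
Rearranging, u = v · (f₂ − f₀)/(f₂ + f₀) = 349 × -1.40/84.20 ≈ -5.8 m/s.
So the trolley is moving at 5.8 m/s away from the emitter.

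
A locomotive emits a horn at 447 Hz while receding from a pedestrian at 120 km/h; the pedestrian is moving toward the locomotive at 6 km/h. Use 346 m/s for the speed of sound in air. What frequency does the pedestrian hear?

120 km/h = 33.33 m/s; 6 km/h = 1.667 m/s.
General Doppler shift: f' = f · (v + v_o)/(v + v_s).
f' = 447 × (346 + 1.667)/(346 + 33.33) = 447 × 347.67/379.33 ≈ 410 Hz.

410 Hz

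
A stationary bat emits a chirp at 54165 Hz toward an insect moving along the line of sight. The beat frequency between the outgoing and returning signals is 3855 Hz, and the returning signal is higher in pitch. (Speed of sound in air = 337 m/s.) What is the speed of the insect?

11.6 m/s

Double Doppler shift off a moving reflector: f₂ = f₀ · (v + u)/(v − u) (u > 0 toward emitter).
Returning signal is higher, so f₂ = f₀ + Δf = 54165 + 3855 = 58020 Hz.
Rearranging, u = v · (f₂ − f₀)/(f₂ + f₀) = 337 × 3855/112185 ≈ 11.6 m/s.
So the insect is moving at 11.6 m/s toward the emitter.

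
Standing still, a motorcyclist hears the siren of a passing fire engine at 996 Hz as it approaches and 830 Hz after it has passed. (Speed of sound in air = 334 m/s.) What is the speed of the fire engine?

30 m/s

f₁/f₂ = (v + v_s)/(v − v_s), so v_s = v · (f₁ − f₂)/(f₁ + f₂).
v_s = 334 × (996 − 830)/(996 + 830) = 334 × 166/1826 ≈ 30 m/s.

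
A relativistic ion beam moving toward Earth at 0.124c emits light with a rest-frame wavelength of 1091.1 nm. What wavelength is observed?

Relativistic Doppler for wavelength: λ' = λ₀ · √((1 − β)/(1 + β)).
λ' = 1091.1 × √(0.8760/1.1240) = 1091.1 × 0.88281 ≈ 963.2 nm.

963.2 nm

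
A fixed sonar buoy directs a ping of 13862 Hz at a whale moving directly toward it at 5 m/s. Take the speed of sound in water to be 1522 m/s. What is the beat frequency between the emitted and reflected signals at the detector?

The whale first receives the wave as a moving observer: f₁ = f₀ · (v + u)/v = 13862 × (1522 + 5)/1522 ≈ 13907.5 Hz.
On reflection it acts as a source moving toward the stationary detector: f₂ = f₁ · v/(v − u) = 13907.5 × 1522/1517 ≈ 13953.4 Hz.
Beat frequency: |f₂ − f₀| = 2u·f₀/(v − u) = 2 × 5 × 13862/1517 ≈ 91 Hz.

91 Hz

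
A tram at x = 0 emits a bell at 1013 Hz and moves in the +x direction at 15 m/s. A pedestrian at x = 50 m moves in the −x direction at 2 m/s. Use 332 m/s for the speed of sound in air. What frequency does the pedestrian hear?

1067 Hz

The observer lies on the +x side, so the source is heading toward the observer and the observer is heading toward the source.
General Doppler shift: f' = f · (v + v_o)/(v − v_s).
f' = 1013 × (332 + 2)/(332 − 15) = 1013 × 334/317 ≈ 1067 Hz.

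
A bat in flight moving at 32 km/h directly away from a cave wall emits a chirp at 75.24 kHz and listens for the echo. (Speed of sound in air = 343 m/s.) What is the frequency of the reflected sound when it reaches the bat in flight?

71.4 kHz

32 km/h = 8.889 m/s.
The cave wall receives the sound from a moving source: f₁ = f₀ · v/(v + v_e) = 75.24 × 343/351.89 ≈ 73.3 kHz.
On the return leg the bat in flight is a moving observer: f₂ = f₁ · (v − v_e)/v = 73.3 × 334.11/343 ≈ 71.4 kHz.
Equivalently f₂ = f₀ · (v − v_e)/(v + v_e).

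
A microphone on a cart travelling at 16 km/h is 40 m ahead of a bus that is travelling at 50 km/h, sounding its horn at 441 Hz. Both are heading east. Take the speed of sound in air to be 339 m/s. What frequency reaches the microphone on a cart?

50 km/h = 13.89 m/s; 16 km/h = 4.444 m/s.
The microphone on a cart is ahead, so the bus is moving toward it while the microphone on a cart is moving away from the bus.
With source approaching and observer receding, f' = f · (v − v_o)/(v − v_s).
f' = 441 × (339 − 4.444)/(339 − 13.89) = 441 × 334.56/325.11 ≈ 454 Hz.

454 Hz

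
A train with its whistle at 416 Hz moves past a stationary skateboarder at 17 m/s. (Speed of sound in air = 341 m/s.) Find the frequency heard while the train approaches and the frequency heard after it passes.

Approaching: f₁ = f · v/(v − v_s) = 416 × 341/324 ≈ 438 Hz.
Receding: f₂ = f · v/(v + v_s) = 416 × 341/358 ≈ 396 Hz.

438 Hz approaching; 396 Hz receding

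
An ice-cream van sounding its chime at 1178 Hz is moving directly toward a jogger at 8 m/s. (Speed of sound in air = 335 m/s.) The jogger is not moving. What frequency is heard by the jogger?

1207 Hz

Moving source, stationary observer: f' = f · v/(v − v_s) since the source is approaching.
f' = 1178 × 335/(335 − 8) = 1178 × 335/327 ≈ 1207 Hz.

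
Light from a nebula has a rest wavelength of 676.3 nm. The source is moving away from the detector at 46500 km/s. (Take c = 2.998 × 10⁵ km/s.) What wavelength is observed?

β = v/c = 46500/299800 = 0.1551.
Relativistic Doppler for wavelength: λ' = λ₀ · √((1 + β)/(1 − β)).
λ' = 676.3 × √(1.1551/0.8449) = 676.3 × 1.16925 ≈ 790.8 nm.

790.8 nm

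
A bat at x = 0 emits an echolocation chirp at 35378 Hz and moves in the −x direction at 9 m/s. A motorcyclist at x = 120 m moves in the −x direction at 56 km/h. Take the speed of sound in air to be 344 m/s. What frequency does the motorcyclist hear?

56 km/h = 15.56 m/s.
The observer lies on the +x side, so the source is heading away from the observer and the observer is heading toward the source.
General Doppler shift: f' = f · (v + v_o)/(v + v_s).
f' = 35378 × (344 + 15.56)/(344 + 9) = 35378 × 359.56/353 ≈ 36035 Hz.

36035 Hz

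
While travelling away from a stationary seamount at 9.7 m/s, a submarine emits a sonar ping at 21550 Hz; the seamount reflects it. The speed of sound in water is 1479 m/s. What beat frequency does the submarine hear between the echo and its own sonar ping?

281 Hz

The seamount receives the sound from a moving source: f₁ = f₀ · v/(v + v_e) = 21550 × 1479/1488.7 ≈ 21410 Hz.
On the return leg the submarine is a moving observer: f₂ = f₁ · (v − v_e)/v = 21410 × 1469.3/1479 ≈ 21269 Hz.
Beat against the emitted tone: |f₂ − f₀| = 2v_e·f₀/(v + v_e) = 2 × 9.7 × 21550/1488.7 ≈ 281 Hz.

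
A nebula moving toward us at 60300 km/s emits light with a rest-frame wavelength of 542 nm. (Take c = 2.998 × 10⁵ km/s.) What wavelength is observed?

442.0 nm

β = v/c = 60300/299800 = 0.2011.
Relativistic Doppler for wavelength: λ' = λ₀ · √((1 − β)/(1 + β)).
λ' = 542 × √(0.7989/1.2011) = 542 × 0.81553 ≈ 442.0 nm.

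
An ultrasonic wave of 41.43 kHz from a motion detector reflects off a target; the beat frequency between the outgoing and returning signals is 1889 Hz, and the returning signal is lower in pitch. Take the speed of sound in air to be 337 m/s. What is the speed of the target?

Double Doppler shift off a moving reflector: f₂ = f₀ · (v + u)/(v − u) (u > 0 toward emitter).
Returning signal is lower, so f₂ = f₀ − Δf = 41430 − 1889 = 39541 Hz.
Rearranging, u = v · (f₂ − f₀)/(f₂ + f₀) = 337 × -1889/80971 ≈ -7.9 m/s.
So the target is moving at 7.9 m/s away from the emitter.

7.9 m/s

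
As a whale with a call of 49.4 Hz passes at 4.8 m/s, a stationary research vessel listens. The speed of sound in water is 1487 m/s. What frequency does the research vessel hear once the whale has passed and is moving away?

49.2 Hz

Receding: f₂ = f · v/(v + v_s) = 49.4 × 1487/1491.8 ≈ 49.2 Hz.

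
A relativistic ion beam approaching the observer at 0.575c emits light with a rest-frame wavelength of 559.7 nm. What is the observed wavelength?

Relativistic Doppler for wavelength: λ' = λ₀ · √((1 − β)/(1 + β)).
λ' = 559.7 × √(0.4250/1.5750) = 559.7 × 0.51946 ≈ 290.7 nm.

290.7 nm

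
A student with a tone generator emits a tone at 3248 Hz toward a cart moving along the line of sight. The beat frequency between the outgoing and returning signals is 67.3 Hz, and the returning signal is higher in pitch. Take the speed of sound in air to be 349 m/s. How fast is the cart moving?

Double Doppler shift off a moving reflector: f₂ = f₀ · (v + u)/(v − u) (u > 0 toward emitter).
Returning signal is higher, so f₂ = f₀ + Δf = 3248 + 67.3 = 3315.3 Hz.
Rearranging, u = v · (f₂ − f₀)/(f₂ + f₀) = 349 × 67.3/6563.3 ≈ 3.6 m/s.
So the cart is moving at 3.6 m/s toward the emitter.

3.6 m/s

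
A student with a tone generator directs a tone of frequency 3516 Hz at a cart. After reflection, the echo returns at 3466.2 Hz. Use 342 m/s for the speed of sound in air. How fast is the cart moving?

2.44 m/s

Double Doppler shift off a moving reflector: f₂ = f₀ · (v + u)/(v − u) (u > 0 toward emitter).
Rearranging, u = v · (f₂ − f₀)/(f₂ + f₀) = 342 × -49.8/6982.2 ≈ -2.44 m/s.
So the cart is moving at 2.44 m/s away from the emitter.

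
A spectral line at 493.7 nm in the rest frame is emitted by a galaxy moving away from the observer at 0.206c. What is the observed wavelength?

608.5 nm

Relativistic Doppler for wavelength: λ' = λ₀ · √((1 + β)/(1 − β)).
λ' = 493.7 × √(1.2060/0.7940) = 493.7 × 1.23243 ≈ 608.5 nm.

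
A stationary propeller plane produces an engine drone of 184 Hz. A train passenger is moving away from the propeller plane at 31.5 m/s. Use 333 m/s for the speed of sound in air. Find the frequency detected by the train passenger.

Only the observer moves, away from the source, so f' = f · (v − v_o)/v.
f' = 184 × (333 − 31.5)/333 = 184 × 301.5/333 ≈ 167 Hz.

167 Hz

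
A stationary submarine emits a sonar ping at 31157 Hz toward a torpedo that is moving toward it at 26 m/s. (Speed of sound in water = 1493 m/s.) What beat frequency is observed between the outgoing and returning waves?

The torpedo first receives the wave as a moving observer: f₁ = f₀ · (v + u)/v = 31157 × (1493 + 26)/1493 ≈ 31700 Hz.
The reflection then acts as a moving source: f₂ = f₁ · v/(v − u) ≈ 32261 Hz.
Beat frequency: |f₂ − f₀| = 2u·f₀/(v − u) = 2 × 26 × 31157/1467 ≈ 1104 Hz.

1104 Hz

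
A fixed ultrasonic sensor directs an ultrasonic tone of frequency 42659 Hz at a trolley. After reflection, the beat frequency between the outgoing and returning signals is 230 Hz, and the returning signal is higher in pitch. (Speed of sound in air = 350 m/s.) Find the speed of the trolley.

Double Doppler shift off a moving reflector: f₂ = f₀ · (v + u)/(v − u) (u > 0 toward emitter).
Returning signal is higher, so f₂ = f₀ + Δf = 42659 + 230 = 42889 Hz.
Rearranging, u = v · (f₂ − f₀)/(f₂ + f₀) = 350 × 230/85548 ≈ 0.94 m/s.
So the trolley is moving at 0.94 m/s toward the emitter.

0.94 m/s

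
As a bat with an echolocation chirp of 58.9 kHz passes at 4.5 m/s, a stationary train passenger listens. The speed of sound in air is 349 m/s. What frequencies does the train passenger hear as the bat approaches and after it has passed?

59.7 kHz approaching; 58.2 kHz receding

Approaching: f₁ = f · v/(v − v_s) = 58.9 × 349/344.5 ≈ 59.7 kHz.
Receding: f₂ = f · v/(v + v_s) = 58.9 × 349/353.5 ≈ 58.2 kHz.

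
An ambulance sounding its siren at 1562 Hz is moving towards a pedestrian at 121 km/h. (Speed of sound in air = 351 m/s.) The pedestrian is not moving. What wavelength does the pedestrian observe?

121 km/h = 33.61 m/s.
With the source moving toward a stationary observer, f' = f · v/(v − v_s).
f' = 1562 × 351/(351 − 33.61) ≈ 1727 Hz.
λ' = v/f' = 351/1727.41 ≈ 20.3 cm.

20.3 cm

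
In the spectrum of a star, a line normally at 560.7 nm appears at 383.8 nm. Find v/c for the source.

λ'/λ₀ = 0.6845 < 1 (blueshift), so the source is approaching.
λ'/λ₀ = √((1 − β)/(1 + β)) for an approaching source ⇒ β = (1 − r²)/(1 + r²) with r = λ'/λ₀.
β = (1 − 0.4685)/(1 + 0.4685) ≈ 0.362.

0.362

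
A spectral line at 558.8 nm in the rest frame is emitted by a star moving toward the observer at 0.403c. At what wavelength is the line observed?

Relativistic Doppler for wavelength: λ' = λ₀ · √((1 − β)/(1 + β)).
λ' = 558.8 × √(0.5970/1.4030) = 558.8 × 0.65232 ≈ 364.5 nm.

364.5 nm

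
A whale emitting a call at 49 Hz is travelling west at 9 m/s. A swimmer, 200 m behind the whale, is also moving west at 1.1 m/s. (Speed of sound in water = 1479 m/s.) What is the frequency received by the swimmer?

48.7 Hz

The swimmer is behind, so the whale is moving away from it while the swimmer is moving toward the whale.
With source receding and observer approaching, f' = f · (v + v_o)/(v + v_s).
f' = 49 × (1479 + 1.1)/(1479 + 9) = 49 × 1480.1/1488 ≈ 48.7 Hz.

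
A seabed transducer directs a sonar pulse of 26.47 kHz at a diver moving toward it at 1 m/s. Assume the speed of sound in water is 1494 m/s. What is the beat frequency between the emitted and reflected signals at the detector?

35.5 Hz

The diver first receives the wave as a moving observer: f₁ = f₀ · (v + u)/v = 26.47 × (1494 + 1)/1494 ≈ 26.4877 kHz.
On reflection it acts as a source moving toward the stationary detector: f₂ = f₁ · v/(v − u) = 26.4877 × 1494/1493 ≈ 26.5055 kHz.
Equivalently f₂ = f₀ · (v + u)/(v − u).
Beat frequency (with f₀ = 26470 Hz): |f₂ − f₀| = 2u·f₀/(v − u) = 2 × 1 × 26470/1493 ≈ 35.5 Hz.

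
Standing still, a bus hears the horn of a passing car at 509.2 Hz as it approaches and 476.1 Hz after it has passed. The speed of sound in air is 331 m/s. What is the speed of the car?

11.1 m/s

f₁/f₂ = (v + v_s)/(v − v_s), so v_s = v · (f₁ − f₂)/(f₁ + f₂).
v_s = 331 × (509.2 − 476.1)/(509.2 + 476.1) = 331 × 33.1/985.3 ≈ 11.1 m/s.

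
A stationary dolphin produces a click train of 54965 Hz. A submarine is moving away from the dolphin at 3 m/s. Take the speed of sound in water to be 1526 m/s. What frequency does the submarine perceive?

54857 Hz

Only the observer moves, away from the source, so f' = f · (v − v_o)/v.
f' = 54965 × (1526 − 3)/1526 = 54965 × 1523/1526 ≈ 54857 Hz.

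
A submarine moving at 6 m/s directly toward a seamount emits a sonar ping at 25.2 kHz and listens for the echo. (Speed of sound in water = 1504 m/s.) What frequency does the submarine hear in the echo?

25.4 kHz

The seamount receives the sound from a moving source: f₁ = f₀ · v/(v − v_e) = 25.2 × 1504/1498 ≈ 25.3 kHz.
On the return leg the submarine is a moving observer: f₂ = f₁ · (v + v_e)/v = 25.3 × 1510/1504 ≈ 25.4 kHz.
Equivalently f₂ = f₀ · (v + v_e)/(v − v_e).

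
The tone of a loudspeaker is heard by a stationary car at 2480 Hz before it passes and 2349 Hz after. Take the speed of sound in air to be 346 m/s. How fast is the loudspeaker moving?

9.4 m/s

f₁/f₂ = (v + v_s)/(v − v_s), so v_s = v · (f₁ − f₂)/(f₁ + f₂).
v_s = 346 × (2480 − 2349)/(2480 + 2349) = 346 × 131/4829 ≈ 9.4 m/s.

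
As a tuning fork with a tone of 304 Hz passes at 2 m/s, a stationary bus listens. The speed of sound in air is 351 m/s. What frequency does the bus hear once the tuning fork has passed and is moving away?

302 Hz

Receding: f₂ = f · v/(v + v_s) = 304 × 351/353 ≈ 302 Hz.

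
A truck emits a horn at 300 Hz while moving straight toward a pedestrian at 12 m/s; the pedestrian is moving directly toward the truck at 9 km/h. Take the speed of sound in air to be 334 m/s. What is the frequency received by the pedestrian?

314 Hz

9 km/h = 2.5 m/s.
With source approaching and observer approaching, f' = f · (v + v_o)/(v − v_s).
f' = 300 × (334 + 2.5)/(334 − 12) = 300 × 336.5/322 ≈ 314 Hz.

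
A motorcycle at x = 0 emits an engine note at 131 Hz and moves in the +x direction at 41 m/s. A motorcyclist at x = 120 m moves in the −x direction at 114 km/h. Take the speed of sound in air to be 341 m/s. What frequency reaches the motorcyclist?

114 km/h = 31.67 m/s.
The observer lies on the +x side, so the source is heading toward the observer and the observer is heading toward the source.
Both move, so f' = f · (v + v_o)/(v − v_s).
f' = 131 × (341 + 31.67)/(341 − 41) = 131 × 372.67/300 ≈ 163 Hz.

163 Hz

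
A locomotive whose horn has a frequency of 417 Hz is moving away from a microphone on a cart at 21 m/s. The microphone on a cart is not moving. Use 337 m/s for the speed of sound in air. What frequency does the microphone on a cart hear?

Only the source moves, away from the listener, so f' = f · v/(v + v_s).
f' = 417 × 337/(337 + 21) = 417 × 337/358 ≈ 393 Hz.

393 Hz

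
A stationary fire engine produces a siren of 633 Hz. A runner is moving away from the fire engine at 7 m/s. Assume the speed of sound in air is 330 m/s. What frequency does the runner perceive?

Moving observer, stationary source: f' = f · (v − v_o)/v.
f' = 633 × (330 − 7)/330 = 633 × 323/330 ≈ 620 Hz.

620 Hz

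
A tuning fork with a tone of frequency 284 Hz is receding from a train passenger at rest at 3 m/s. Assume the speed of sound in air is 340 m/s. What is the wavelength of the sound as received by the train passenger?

1.21 m

With the source moving away from a stationary observer, f' = f · v/(v + v_s).
f' = 284 × 340/(340 + 3) ≈ 282 Hz.
λ' = v/f' = 340/281.516 ≈ 1.21 m.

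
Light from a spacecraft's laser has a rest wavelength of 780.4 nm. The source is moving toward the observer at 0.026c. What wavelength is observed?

760.4 nm

Relativistic Doppler for wavelength: λ' = λ₀ · √((1 − β)/(1 + β)).
λ' = 780.4 × √(0.9740/1.0260) = 780.4 × 0.97433 ≈ 760.4 nm.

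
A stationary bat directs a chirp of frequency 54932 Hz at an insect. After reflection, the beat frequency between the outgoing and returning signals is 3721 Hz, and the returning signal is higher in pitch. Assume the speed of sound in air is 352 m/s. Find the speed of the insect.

11.5 m/s

Double Doppler shift off a moving reflector: f₂ = f₀ · (v + u)/(v − u) (u > 0 toward emitter).
Returning signal is higher, so f₂ = f₀ + Δf = 54932 + 3721 = 58653 Hz.
Rearranging, u = v · (f₂ − f₀)/(f₂ + f₀) = 352 × 3721/113585 ≈ 11.5 m/s.
So the insect is moving at 11.5 m/s toward the emitter.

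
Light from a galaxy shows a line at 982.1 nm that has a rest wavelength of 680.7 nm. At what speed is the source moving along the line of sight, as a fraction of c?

λ'/λ₀ = 1.4428 > 1 (redshift), so the source is receding.
λ'/λ₀ = √((1 + β)/(1 − β)) for a receding source ⇒ β = (r² − 1)/(r² + 1) with r = λ'/λ₀.
β = (2.0816 − 1)/(2.0816 + 1) ≈ 0.351.

0.351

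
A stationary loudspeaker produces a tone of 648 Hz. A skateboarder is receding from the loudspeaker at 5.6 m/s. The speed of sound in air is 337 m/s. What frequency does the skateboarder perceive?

637 Hz

Moving observer, stationary source: f' = f · (v − v_o)/v.
f' = 648 × (337 − 5.6)/337 = 648 × 331.4/337 ≈ 637 Hz.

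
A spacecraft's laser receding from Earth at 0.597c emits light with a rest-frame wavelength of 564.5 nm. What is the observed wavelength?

1123.7 nm

Relativistic Doppler for wavelength: λ' = λ₀ · √((1 + β)/(1 − β)).
λ' = 564.5 × √(1.5970/0.4030) = 564.5 × 1.99067 ≈ 1123.7 nm.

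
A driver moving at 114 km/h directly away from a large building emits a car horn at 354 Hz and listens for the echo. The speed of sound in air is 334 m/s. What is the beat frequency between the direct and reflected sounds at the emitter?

61 Hz

114 km/h = 31.67 m/s.
The large building receives the sound from a moving source: f₁ = f₀ · v/(v + v_e) = 354 × 334/365.67 ≈ 323.3 Hz.
On the return leg the driver is a moving observer: f₂ = f₁ · (v − v_e)/v = 323.3 × 302.33/334 ≈ 292.7 Hz.
Beat against the emitted tone: |f₂ − f₀| = 2v_e·f₀/(v + v_e) = 2 × 31.67 × 354/365.67 ≈ 61 Hz.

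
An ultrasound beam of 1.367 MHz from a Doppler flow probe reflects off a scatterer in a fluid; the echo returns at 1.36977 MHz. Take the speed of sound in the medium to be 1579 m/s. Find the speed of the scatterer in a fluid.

Double Doppler shift off a moving reflector: f₂ = f₀ · (v + u)/(v − u) (u > 0 toward emitter).
Rearranging, u = v · (f₂ − f₀)/(f₂ + f₀) = 1579 × 0.00277/2.73677 ≈ 1.60 m/s.
So the scatterer in a fluid is moving at 1.60 m/s toward the emitter.

1.60 m/s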